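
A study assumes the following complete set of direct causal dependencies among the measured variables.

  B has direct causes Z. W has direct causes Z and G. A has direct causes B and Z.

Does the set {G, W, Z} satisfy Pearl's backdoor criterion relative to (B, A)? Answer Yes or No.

Backdoor paths from B to A (paths whose first edge points into B):
  P1: B <- Z -> A
Condition 1 (no descendant of B in the set): holds — descendants of B are {A}; none are in {G, W, Z}.
Condition 2 (every backdoor path blocked by {G, W, Z}):
  P1: blocked at fork node Z ∈ conditioning set.
{G, W, Z} satisfies the backdoor criterion.

Yes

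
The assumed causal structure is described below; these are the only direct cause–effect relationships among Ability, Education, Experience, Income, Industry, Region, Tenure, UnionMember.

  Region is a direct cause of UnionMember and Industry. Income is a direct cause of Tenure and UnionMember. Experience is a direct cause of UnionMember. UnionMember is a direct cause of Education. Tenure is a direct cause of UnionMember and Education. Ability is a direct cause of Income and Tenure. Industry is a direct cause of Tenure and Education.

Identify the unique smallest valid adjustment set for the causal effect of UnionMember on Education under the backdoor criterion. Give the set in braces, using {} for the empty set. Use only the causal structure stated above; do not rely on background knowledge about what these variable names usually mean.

{Industry, Tenure}

Variables eligible for adjustment (non-descendants of UnionMember, excluding UnionMember and Education): {Ability, Experience, Income, Industry, Region, Tenure}.
Backdoor paths from UnionMember to Education:
  P1: UnionMember <- Region -> Industry -> Tenure -> Education
  P2: UnionMember <- Region -> Industry -> Education
  P3: UnionMember <- Income <- Ability -> Tenure <- Industry -> Education
  P4: UnionMember <- Income <- Ability -> Tenure -> Education
  P5: UnionMember <- Income -> Tenure <- Industry -> Education
  P6: UnionMember <- Income -> Tenure -> Education
  P7: UnionMember <- Tenure <- Industry -> Education
  P8: UnionMember <- Tenure -> Education
The empty set is not sufficient: P1 (UnionMember <- Region -> Industry -> Tenure -> Education) has no collider blocking it and no conditioned non-collider, so it is open.
Try {Industry, Tenure}:
  P1: blocked at chain node Industry ∈ conditioning set.
  P2: blocked at chain node Industry ∈ conditioning set.
  P3: blocked at fork node Industry ∈ conditioning set.
  P4: blocked at chain node Tenure ∈ conditioning set.
  P5: blocked at fork node Industry ∈ conditioning set.
  P6: blocked at chain node Tenure ∈ conditioning set.
  P7: blocked at chain node Tenure ∈ conditioning set.
  P8: blocked at fork node Tenure ∈ conditioning set.
{Industry, Tenure} contains no descendant of UnionMember and blocks every backdoor path.
Every element of {Industry, Tenure} is needed (dropping Industry leaves P2 open; dropping Tenure leaves P4 open), so no proper subset is valid.
Among all size-2 subsets of the eligible variables, only {Industry, Tenure} blocks every backdoor path, so it is the unique smallest valid adjustment set.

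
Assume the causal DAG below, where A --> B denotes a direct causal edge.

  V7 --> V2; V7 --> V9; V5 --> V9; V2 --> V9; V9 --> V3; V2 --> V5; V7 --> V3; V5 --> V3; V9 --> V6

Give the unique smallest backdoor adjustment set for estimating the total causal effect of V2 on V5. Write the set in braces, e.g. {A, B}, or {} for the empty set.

{}

Variables eligible for adjustment (non-descendants of V2, excluding V2 and V5): {V7}.
Backdoor paths from V2 to V5:
  P1: V2 <- V7 -> V9 <- V5
  P2: V2 <- V7 -> V9 -> V3 <- V5
  P3: V2 <- V7 -> V3 <- V5
  P4: V2 <- V7 -> V3 <- V9 <- V5
Each backdoor path contains an unconditioned collider, so every path is already blocked with the empty conditioning set:
  P1: blocked at collider V9 (neither it nor any descendant is in the conditioning set).
  P2: blocked at collider V3 (neither it nor any descendant is in the conditioning set).
  P3: blocked at collider V3 (neither it nor any descendant is in the conditioning set).
  P4: blocked at collider V3 (neither it nor any descendant is in the conditioning set).
The empty set is therefore the unique smallest valid set.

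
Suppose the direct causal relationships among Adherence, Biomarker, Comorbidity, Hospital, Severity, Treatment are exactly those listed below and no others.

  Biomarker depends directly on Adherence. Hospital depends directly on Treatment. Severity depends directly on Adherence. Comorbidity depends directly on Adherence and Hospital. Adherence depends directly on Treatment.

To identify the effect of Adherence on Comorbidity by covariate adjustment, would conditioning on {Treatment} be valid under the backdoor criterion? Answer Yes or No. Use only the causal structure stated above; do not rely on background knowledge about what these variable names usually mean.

Backdoor paths from Adherence to Comorbidity (paths whose first edge points into Adherence):
  P1: Adherence <- Treatment -> Hospital -> Comorbidity
Condition 1 (no descendant of Adherence in the set): holds — descendants of Adherence are {Biomarker, Comorbidity, Severity}; none are in {Treatment}.
Condition 2 (every backdoor path blocked by {Treatment}):
  P1: blocked at fork node Treatment ∈ conditioning set.
{Treatment} satisfies the backdoor criterion.

Yes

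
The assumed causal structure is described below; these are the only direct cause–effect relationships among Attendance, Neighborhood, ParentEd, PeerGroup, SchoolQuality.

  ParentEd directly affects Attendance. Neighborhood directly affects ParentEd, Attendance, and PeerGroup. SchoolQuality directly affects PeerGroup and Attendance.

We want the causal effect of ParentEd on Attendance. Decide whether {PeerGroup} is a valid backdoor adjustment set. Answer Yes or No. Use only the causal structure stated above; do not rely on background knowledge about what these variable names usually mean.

Backdoor paths from ParentEd to Attendance (paths whose first edge points into ParentEd):
  P1: ParentEd <- Neighborhood -> Attendance
  P2: ParentEd <- Neighborhood -> PeerGroup <- SchoolQuality -> Attendance
Condition 1 (no descendant of ParentEd in the set): holds — descendants of ParentEd are {Attendance}; none are in {PeerGroup}.
Condition 2 (every backdoor path blocked by {PeerGroup}):
  P1: open — no interior node is in the conditioning set.
  P2: open — collider(s) PeerGroup are conditioned on (or have a conditioned descendant) and no non-collider on the path is in the set.
{PeerGroup} does not satisfy the backdoor criterion.

No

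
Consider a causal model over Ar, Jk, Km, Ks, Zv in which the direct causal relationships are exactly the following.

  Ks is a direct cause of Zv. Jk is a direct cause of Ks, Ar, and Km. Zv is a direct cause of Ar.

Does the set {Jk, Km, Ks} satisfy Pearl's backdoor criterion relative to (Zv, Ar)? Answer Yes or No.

Yes

Backdoor paths from Zv to Ar (paths whose first edge points into Zv):
  P1: Zv <- Ks <- Jk -> Ar
Condition 1 (no descendant of Zv in the set): holds — descendants of Zv are {Ar}; none are in {Jk, Km, Ks}.
Condition 2 (every backdoor path blocked by {Jk, Km, Ks}):
  P1: blocked at chain node Ks ∈ conditioning set.
{Jk, Km, Ks} satisfies the backdoor criterion.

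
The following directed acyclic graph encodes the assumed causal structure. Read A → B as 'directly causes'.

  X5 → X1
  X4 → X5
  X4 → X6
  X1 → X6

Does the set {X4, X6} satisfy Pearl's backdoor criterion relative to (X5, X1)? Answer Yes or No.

Backdoor paths from X5 to X1 (paths whose first edge points into X5):
  P1: X5 <- X4 -> X6 <- X1
Condition 1 (no descendant of X5 in the set): FAILS — X6 is a descendant of X5.
Condition 2 (every backdoor path blocked by {X4, X6}):
  P1: blocked at fork node X4 ∈ conditioning set.
{X4, X6} does not satisfy the backdoor criterion.

No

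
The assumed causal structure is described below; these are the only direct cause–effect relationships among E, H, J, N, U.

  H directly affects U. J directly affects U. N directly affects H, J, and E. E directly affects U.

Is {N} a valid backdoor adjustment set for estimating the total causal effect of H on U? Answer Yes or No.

Yes

Backdoor paths from H to U (paths whose first edge points into H):
  P1: H <- N -> E -> U
  P2: H <- N -> J -> U
Condition 1 (no descendant of H in the set): holds — descendants of H are {U}; none are in {N}.
Condition 2 (every backdoor path blocked by {N}):
  P1: blocked at fork node N ∈ conditioning set.
  P2: blocked at fork node N ∈ conditioning set.
{N} satisfies the backdoor criterion.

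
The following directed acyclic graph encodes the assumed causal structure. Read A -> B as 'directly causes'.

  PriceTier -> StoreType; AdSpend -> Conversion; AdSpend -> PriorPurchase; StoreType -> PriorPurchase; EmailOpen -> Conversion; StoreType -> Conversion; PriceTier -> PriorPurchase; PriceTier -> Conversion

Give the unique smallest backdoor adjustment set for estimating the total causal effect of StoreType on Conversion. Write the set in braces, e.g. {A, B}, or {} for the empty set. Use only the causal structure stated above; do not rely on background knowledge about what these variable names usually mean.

Variables eligible for adjustment (non-descendants of StoreType, excluding StoreType and Conversion): {AdSpend, EmailOpen, PriceTier}.
Backdoor paths from StoreType to Conversion:
  P1: StoreType <- PriceTier -> PriorPurchase <- AdSpend -> Conversion
  P2: StoreType <- PriceTier -> Conversion
The empty set is not sufficient: P2 (StoreType <- PriceTier -> Conversion) has no collider blocking it and no conditioned non-collider, so it is open.
Try {PriceTier}:
  P1: blocked at fork node PriceTier ∈ conditioning set.
  P2: blocked at fork node PriceTier ∈ conditioning set.
{PriceTier} contains no descendant of StoreType and blocks every backdoor path.
No other singleton works — e.g. {AdSpend} leaves P2 open — so {PriceTier} is the unique smallest valid adjustment set.

{PriceTier}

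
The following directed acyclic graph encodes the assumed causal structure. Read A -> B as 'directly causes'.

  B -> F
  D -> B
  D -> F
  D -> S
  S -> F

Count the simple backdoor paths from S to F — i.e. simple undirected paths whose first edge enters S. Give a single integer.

A backdoor path from S to F is any simple undirected path whose first edge points into S (i.e. leaves S via a parent).
Parents of S: {D}.
Enumerating:
  P1: S <- D -> B -> F
  P2: S <- D -> F
That exhausts the simple backdoor paths. Count: 2.

2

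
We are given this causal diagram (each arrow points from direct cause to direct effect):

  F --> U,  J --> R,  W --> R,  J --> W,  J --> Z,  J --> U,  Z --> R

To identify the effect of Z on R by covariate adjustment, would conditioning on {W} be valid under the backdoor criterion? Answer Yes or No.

No

Backdoor paths from Z to R (paths whose first edge points into Z):
  P1: Z <- J -> W -> R
  P2: Z <- J -> R
Condition 1 (no descendant of Z in the set): holds — descendants of Z are {R}; none are in {W}.
Condition 2 (every backdoor path blocked by {W}):
  P1: blocked at chain node W ∈ conditioning set.
  P2: open — no interior node is in the conditioning set.
{W} does not satisfy the backdoor criterion.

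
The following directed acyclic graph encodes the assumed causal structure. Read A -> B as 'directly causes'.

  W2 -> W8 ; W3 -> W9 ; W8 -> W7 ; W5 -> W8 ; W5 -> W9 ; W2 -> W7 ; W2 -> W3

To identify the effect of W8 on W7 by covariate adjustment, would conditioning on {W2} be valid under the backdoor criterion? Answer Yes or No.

Yes

Backdoor paths from W8 to W7 (paths whose first edge points into W8):
  P1: W8 <- W5 -> W9 <- W3 <- W2 -> W7
  P2: W8 <- W2 -> W7
Condition 1 (no descendant of W8 in the set): holds — descendants of W8 are {W7}; none are in {W2}.
Condition 2 (every backdoor path blocked by {W2}):
  P1: blocked at collider W9 (neither it nor any descendant is in the conditioning set).
  P2: blocked at fork node W2 ∈ conditioning set.
{W2} satisfies the backdoor criterion.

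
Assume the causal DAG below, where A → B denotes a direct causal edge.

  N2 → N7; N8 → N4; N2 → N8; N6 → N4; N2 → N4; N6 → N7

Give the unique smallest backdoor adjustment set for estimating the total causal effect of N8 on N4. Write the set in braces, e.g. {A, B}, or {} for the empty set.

{N2}

Variables eligible for adjustment (non-descendants of N8, excluding N8 and N4): {N2, N6, N7}.
Backdoor paths from N8 to N4:
  P1: N8 <- N2 -> N7 <- N6 -> N4
  P2: N8 <- N2 -> N4
The empty set is not sufficient: P2 (N8 <- N2 -> N4) has no collider blocking it and no conditioned non-collider, so it is open.
Try {N2}:
  P1: blocked at fork node N2 ∈ conditioning set.
  P2: blocked at fork node N2 ∈ conditioning set.
{N2} contains no descendant of N8 and blocks every backdoor path.
No other singleton works — e.g. {N6} leaves P2 open — so {N2} is the unique smallest valid adjustment set.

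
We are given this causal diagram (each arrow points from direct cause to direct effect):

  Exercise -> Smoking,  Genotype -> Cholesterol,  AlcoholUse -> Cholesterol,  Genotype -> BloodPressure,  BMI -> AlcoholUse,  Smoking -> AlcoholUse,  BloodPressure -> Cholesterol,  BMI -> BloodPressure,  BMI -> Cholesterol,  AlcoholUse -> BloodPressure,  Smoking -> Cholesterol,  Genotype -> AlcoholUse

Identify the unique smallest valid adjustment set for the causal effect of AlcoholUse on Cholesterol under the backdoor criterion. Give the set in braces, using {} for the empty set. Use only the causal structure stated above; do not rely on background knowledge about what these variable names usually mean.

{BMI, Genotype, Smoking}

Variables eligible for adjustment (non-descendants of AlcoholUse, excluding AlcoholUse and Cholesterol): {BMI, Exercise, Genotype, Smoking}.
Backdoor paths from AlcoholUse to Cholesterol:
  P1: AlcoholUse <- BMI -> BloodPressure <- Genotype -> Cholesterol
  P2: AlcoholUse <- BMI -> BloodPressure -> Cholesterol
  P3: AlcoholUse <- BMI -> Cholesterol
  P4: AlcoholUse <- Smoking -> Cholesterol
  P5: AlcoholUse <- Genotype -> BloodPressure <- BMI -> Cholesterol
  P6: AlcoholUse <- Genotype -> BloodPressure -> Cholesterol
  P7: AlcoholUse <- Genotype -> Cholesterol
The empty set is not sufficient: P2 (AlcoholUse <- BMI -> BloodPressure -> Cholesterol) has no collider blocking it and no conditioned non-collider, so it is open.
Try {BMI, Genotype, Smoking}:
  P1: blocked at fork node BMI ∈ conditioning set.
  P2: blocked at fork node BMI ∈ conditioning set.
  P3: blocked at fork node BMI ∈ conditioning set.
  P4: blocked at fork node Smoking ∈ conditioning set.
  P5: blocked at fork node Genotype ∈ conditioning set.
  P6: blocked at fork node Genotype ∈ conditioning set.
  P7: blocked at fork node Genotype ∈ conditioning set.
{BMI, Genotype, Smoking} contains no descendant of AlcoholUse and blocks every backdoor path.
Every element of {BMI, Genotype, Smoking} is needed (dropping BMI leaves P2 open; dropping Genotype leaves P6 open; dropping Smoking leaves P4 open), so no proper subset is valid.
Among all size-3 subsets of the eligible variables, only {BMI, Genotype, Smoking} blocks every backdoor path, so it is the unique smallest valid adjustment set.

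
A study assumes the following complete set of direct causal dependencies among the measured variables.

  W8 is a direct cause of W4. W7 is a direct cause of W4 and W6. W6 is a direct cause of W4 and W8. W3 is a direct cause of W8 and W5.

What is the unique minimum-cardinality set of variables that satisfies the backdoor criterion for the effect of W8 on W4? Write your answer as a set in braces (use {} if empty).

{W6}

Variables eligible for adjustment (non-descendants of W8, excluding W8 and W4): {W3, W5, W6, W7}.
Backdoor paths from W8 to W4:
  P1: W8 <- W6 <- W7 -> W4
  P2: W8 <- W6 -> W4
The empty set is not sufficient: P1 (W8 <- W6 <- W7 -> W4) has no collider blocking it and no conditioned non-collider, so it is open.
Try {W6}:
  P1: blocked at chain node W6 ∈ conditioning set.
  P2: blocked at fork node W6 ∈ conditioning set.
{W6} contains no descendant of W8 and blocks every backdoor path.
No other singleton works — e.g. {W7} leaves P2 open — so {W6} is the unique smallest valid adjustment set.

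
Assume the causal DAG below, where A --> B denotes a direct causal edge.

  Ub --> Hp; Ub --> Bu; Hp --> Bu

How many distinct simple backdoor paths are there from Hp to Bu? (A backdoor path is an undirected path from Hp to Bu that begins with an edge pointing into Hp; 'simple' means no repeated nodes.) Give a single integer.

1

A backdoor path from Hp to Bu is any simple undirected path whose first edge points into Hp (i.e. leaves Hp via a parent).
Parents of Hp: {Ub}.
Enumerating:
  P1: Hp <- Ub -> Bu
That exhausts the simple backdoor paths. Count: 1.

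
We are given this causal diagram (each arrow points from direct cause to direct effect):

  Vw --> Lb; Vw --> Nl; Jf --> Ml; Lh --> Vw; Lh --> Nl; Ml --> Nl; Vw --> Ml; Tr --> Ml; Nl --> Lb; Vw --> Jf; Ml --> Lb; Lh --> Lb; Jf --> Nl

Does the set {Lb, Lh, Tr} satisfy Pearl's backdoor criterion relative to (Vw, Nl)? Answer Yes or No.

No

Backdoor paths from Vw to Nl (paths whose first edge points into Vw):
  P1: Vw <- Lh -> Nl
  P2: Vw <- Lh -> Lb <- Ml <- Jf -> Nl
  P3: Vw <- Lh -> Lb <- Ml -> Nl
  P4: Vw <- Lh -> Lb <- Nl
Condition 1 (no descendant of Vw in the set): FAILS — Lb is a descendant of Vw.
Condition 2 (every backdoor path blocked by {Lb, Lh, Tr}):
  P1: blocked at fork node Lh ∈ conditioning set.
  P2: blocked at fork node Lh ∈ conditioning set.
  P3: blocked at fork node Lh ∈ conditioning set.
  P4: blocked at fork node Lh ∈ conditioning set.
{Lb, Lh, Tr} does not satisfy the backdoor criterion.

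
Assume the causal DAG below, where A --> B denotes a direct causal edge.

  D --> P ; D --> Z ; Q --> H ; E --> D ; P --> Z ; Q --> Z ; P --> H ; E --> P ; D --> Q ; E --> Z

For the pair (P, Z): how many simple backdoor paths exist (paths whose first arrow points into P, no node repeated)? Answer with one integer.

A backdoor path from P to Z is any simple undirected path whose first edge points into P (i.e. leaves P via a parent).
Parents of P: {D, E}.
Enumerating:
  P1: P <- E -> D -> Q -> Z
  P2: P <- E -> D -> Z
  P3: P <- E -> Z
  P4: P <- D <- E -> Z
  P5: P <- D -> Q -> Z
  P6: P <- D -> Z
That exhausts the simple backdoor paths. Count: 6.

6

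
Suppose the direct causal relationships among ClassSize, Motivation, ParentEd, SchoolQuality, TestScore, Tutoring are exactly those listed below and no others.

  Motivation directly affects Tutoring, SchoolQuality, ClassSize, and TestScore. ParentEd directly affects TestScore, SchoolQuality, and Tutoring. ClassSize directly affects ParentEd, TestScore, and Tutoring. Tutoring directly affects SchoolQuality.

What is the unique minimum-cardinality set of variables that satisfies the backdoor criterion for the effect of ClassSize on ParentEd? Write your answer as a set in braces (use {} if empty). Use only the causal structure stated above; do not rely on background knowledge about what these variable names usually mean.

{}

Variables eligible for adjustment (non-descendants of ClassSize, excluding ClassSize and ParentEd): {Motivation}.
Backdoor paths from ClassSize to ParentEd:
  P1: ClassSize <- Motivation -> TestScore <- ParentEd
  P2: ClassSize <- Motivation -> Tutoring <- ParentEd
  P3: ClassSize <- Motivation -> Tutoring -> SchoolQuality <- ParentEd
  P4: ClassSize <- Motivation -> SchoolQuality <- ParentEd
  P5: ClassSize <- Motivation -> SchoolQuality <- Tutoring <- ParentEd
Each backdoor path contains an unconditioned collider, so every path is already blocked with the empty conditioning set:
  P1: blocked at collider TestScore (neither it nor any descendant is in the conditioning set).
  P2: blocked at collider Tutoring (neither it nor any descendant is in the conditioning set).
  P3: blocked at collider SchoolQuality (neither it nor any descendant is in the conditioning set).
  P4: blocked at collider SchoolQuality (neither it nor any descendant is in the conditioning set).
  P5: blocked at collider SchoolQuality (neither it nor any descendant is in the conditioning set).
The empty set is therefore the unique smallest valid set.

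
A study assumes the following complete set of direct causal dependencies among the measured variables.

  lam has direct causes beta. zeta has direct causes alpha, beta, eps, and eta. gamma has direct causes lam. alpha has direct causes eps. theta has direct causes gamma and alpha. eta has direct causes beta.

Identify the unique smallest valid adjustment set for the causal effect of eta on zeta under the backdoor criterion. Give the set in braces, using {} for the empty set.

{beta}

Variables eligible for adjustment (non-descendants of eta, excluding eta and zeta): {alpha, beta, eps, gamma, lam, theta}.
Backdoor paths from eta to zeta:
  P1: eta <- beta -> lam -> gamma -> theta <- alpha <- eps -> zeta
  P2: eta <- beta -> lam -> gamma -> theta <- alpha -> zeta
  P3: eta <- beta -> zeta
The empty set is not sufficient: P3 (eta <- beta -> zeta) has no collider blocking it and no conditioned non-collider, so it is open.
Try {beta}:
  P1: blocked at fork node beta ∈ conditioning set.
  P2: blocked at fork node beta ∈ conditioning set.
  P3: blocked at fork node beta ∈ conditioning set.
{beta} contains no descendant of eta and blocks every backdoor path.
No other singleton works — e.g. {eps} leaves P3 open — so {beta} is the unique smallest valid adjustment set.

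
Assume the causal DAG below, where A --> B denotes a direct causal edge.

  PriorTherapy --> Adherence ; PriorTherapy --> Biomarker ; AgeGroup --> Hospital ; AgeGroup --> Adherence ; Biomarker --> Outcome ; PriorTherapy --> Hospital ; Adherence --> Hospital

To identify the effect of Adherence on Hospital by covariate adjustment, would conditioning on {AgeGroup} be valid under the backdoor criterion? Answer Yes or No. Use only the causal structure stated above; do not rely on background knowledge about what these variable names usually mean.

Backdoor paths from Adherence to Hospital (paths whose first edge points into Adherence):
  P1: Adherence <- PriorTherapy -> Hospital
  P2: Adherence <- AgeGroup -> Hospital
Condition 1 (no descendant of Adherence in the set): holds — descendants of Adherence are {Hospital}; none are in {AgeGroup}.
Condition 2 (every backdoor path blocked by {AgeGroup}):
  P1: open — no interior node is in the conditioning set.
  P2: blocked at fork node AgeGroup ∈ conditioning set.
{AgeGroup} does not satisfy the backdoor criterion.

No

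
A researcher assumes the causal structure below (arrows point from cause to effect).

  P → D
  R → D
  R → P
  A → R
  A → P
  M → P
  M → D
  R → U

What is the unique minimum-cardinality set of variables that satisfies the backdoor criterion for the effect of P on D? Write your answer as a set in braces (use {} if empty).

{M, R}

Variables eligible for adjustment (non-descendants of P, excluding P and D): {A, M, R, U}.
Backdoor paths from P to D:
  P1: P <- A -> R -> D
  P2: P <- R -> D
  P3: P <- M -> D
The empty set is not sufficient: P1 (P <- A -> R -> D) has no collider blocking it and no conditioned non-collider, so it is open.
Try {M, R}:
  P1: blocked at chain node R ∈ conditioning set.
  P2: blocked at fork node R ∈ conditioning set.
  P3: blocked at fork node M ∈ conditioning set.
{M, R} contains no descendant of P and blocks every backdoor path.
Every element of {M, R} is needed (dropping M leaves P3 open; dropping R leaves P1 open), so no proper subset is valid.
Among all size-2 subsets of the eligible variables, only {M, R} blocks every backdoor path, so it is the unique smallest valid adjustment set.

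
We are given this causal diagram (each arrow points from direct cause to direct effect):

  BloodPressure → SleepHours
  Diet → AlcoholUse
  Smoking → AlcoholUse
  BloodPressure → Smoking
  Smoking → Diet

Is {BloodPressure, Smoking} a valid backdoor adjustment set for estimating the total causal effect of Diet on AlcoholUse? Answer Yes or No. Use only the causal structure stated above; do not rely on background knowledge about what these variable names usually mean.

Yes

Backdoor paths from Diet to AlcoholUse (paths whose first edge points into Diet):
  P1: Diet <- Smoking -> AlcoholUse
Condition 1 (no descendant of Diet in the set): holds — descendants of Diet are {AlcoholUse}; none are in {BloodPressure, Smoking}.
Condition 2 (every backdoor path blocked by {BloodPressure, Smoking}):
  P1: blocked at fork node Smoking ∈ conditioning set.
{BloodPressure, Smoking} satisfies the backdoor criterion.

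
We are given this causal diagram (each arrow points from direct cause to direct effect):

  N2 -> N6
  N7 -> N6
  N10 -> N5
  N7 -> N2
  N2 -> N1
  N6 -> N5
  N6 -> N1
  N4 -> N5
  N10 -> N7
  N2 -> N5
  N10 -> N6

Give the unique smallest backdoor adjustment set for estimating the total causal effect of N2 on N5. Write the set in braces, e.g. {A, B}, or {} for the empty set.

{N7}

Variables eligible for adjustment (non-descendants of N2, excluding N2 and N5): {N10, N4, N7}.
Backdoor paths from N2 to N5:
  P1: N2 <- N7 <- N10 -> N6 -> N5
  P2: N2 <- N7 <- N10 -> N5
  P3: N2 <- N7 -> N6 <- N10 -> N5
  P4: N2 <- N7 -> N6 -> N5
The empty set is not sufficient: P1 (N2 <- N7 <- N10 -> N6 -> N5) has no collider blocking it and no conditioned non-collider, so it is open.
Try {N7}:
  P1: blocked at chain node N7 ∈ conditioning set.
  P2: blocked at chain node N7 ∈ conditioning set.
  P3: blocked at fork node N7 ∈ conditioning set.
  P4: blocked at fork node N7 ∈ conditioning set.
{N7} contains no descendant of N2 and blocks every backdoor path.
No other singleton works — e.g. {N4} leaves P1 open — so {N7} is the unique smallest valid adjustment set.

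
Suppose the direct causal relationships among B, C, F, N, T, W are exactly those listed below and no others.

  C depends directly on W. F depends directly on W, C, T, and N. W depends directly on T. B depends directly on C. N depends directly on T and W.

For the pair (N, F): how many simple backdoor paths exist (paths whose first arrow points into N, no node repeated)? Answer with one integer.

6

A backdoor path from N to F is any simple undirected path whose first edge points into N (i.e. leaves N via a parent).
Parents of N: {T, W}.
Enumerating:
  P1: N <- T -> W -> C -> F
  P2: N <- T -> W -> F
  P3: N <- T -> F
  P4: N <- W <- T -> F
  P5: N <- W -> C -> F
  P6: N <- W -> F
That exhausts the simple backdoor paths. Count: 6.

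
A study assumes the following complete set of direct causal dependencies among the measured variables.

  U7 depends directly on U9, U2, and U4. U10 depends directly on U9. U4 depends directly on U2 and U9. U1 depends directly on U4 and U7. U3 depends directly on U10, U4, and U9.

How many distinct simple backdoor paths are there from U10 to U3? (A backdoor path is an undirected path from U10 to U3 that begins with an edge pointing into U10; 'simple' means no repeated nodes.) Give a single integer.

A backdoor path from U10 to U3 is any simple undirected path whose first edge points into U10 (i.e. leaves U10 via a parent).
Parents of U10: {U9}.
Enumerating:
  P1: U10 <- U9 -> U4 -> U3
  P2: U10 <- U9 -> U7 <- U2 -> U4 -> U3
  P3: U10 <- U9 -> U7 <- U4 -> U3
  P4: U10 <- U9 -> U7 -> U1 <- U4 -> U3
  P5: U10 <- U9 -> U3
That exhausts the simple backdoor paths. Count: 5.

5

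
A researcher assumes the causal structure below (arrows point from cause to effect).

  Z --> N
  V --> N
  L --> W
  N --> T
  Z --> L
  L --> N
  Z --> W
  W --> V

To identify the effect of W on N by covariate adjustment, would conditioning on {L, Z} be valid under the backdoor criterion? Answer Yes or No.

Backdoor paths from W to N (paths whose first edge points into W):
  P1: W <- Z -> L -> N
  P2: W <- Z -> N
  P3: W <- L <- Z -> N
  P4: W <- L -> N
Condition 1 (no descendant of W in the set): holds — descendants of W are {N, T, V}; none are in {L, Z}.
Condition 2 (every backdoor path blocked by {L, Z}):
  P1: blocked at fork node Z ∈ conditioning set.
  P2: blocked at fork node Z ∈ conditioning set.
  P3: blocked at chain node L ∈ conditioning set.
  P4: blocked at fork node L ∈ conditioning set.
{L, Z} satisfies the backdoor criterion.

Yes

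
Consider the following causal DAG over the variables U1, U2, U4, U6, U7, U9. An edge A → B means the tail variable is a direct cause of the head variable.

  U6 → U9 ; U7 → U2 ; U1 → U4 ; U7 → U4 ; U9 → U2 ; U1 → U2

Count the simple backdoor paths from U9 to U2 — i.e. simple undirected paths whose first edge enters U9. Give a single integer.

0

A backdoor path from U9 to U2 is any simple undirected path whose first edge points into U9 (i.e. leaves U9 via a parent).
Parents of U9: {U6}.
No simple path from any parent of U9 reaches U2 without revisiting U9, so there are no backdoor paths.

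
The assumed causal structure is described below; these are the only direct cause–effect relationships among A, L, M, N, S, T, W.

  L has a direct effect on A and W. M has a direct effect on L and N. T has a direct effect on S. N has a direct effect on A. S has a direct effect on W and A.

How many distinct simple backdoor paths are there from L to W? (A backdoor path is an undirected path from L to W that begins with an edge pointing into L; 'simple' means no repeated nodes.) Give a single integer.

A backdoor path from L to W is any simple undirected path whose first edge points into L (i.e. leaves L via a parent).
Parents of L: {M}.
Enumerating:
  P1: L <- M -> N -> A <- S -> W
That exhausts the simple backdoor paths. Count: 1.

1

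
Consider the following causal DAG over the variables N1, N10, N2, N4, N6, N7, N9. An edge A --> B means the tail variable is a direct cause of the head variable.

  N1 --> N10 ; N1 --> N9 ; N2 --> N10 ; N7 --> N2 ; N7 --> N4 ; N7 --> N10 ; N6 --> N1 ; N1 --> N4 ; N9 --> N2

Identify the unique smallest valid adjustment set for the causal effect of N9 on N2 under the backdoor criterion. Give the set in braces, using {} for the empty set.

{}

Variables eligible for adjustment (non-descendants of N9, excluding N9 and N2): {N1, N4, N6, N7}.
Backdoor paths from N9 to N2:
  P1: N9 <- N1 -> N4 <- N7 -> N2
  P2: N9 <- N1 -> N4 <- N7 -> N10 <- N2
  P3: N9 <- N1 -> N10 <- N7 -> N2
  P4: N9 <- N1 -> N10 <- N2
Each backdoor path contains an unconditioned collider, so every path is already blocked with the empty conditioning set:
  P1: blocked at collider N4 (neither it nor any descendant is in the conditioning set).
  P2: blocked at collider N4 (neither it nor any descendant is in the conditioning set).
  P3: blocked at collider N10 (neither it nor any descendant is in the conditioning set).
  P4: blocked at collider N10 (neither it nor any descendant is in the conditioning set).
The empty set is therefore the unique smallest valid set.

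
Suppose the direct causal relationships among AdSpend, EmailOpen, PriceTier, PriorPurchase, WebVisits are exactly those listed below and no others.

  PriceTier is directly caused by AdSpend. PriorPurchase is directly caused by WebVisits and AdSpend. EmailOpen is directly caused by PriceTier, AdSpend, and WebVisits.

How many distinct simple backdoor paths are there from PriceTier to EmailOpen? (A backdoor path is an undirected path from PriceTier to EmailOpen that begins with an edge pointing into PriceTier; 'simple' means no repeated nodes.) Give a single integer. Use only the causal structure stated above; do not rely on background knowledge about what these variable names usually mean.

2

A backdoor path from PriceTier to EmailOpen is any simple undirected path whose first edge points into PriceTier (i.e. leaves PriceTier via a parent).
Parents of PriceTier: {AdSpend}.
Enumerating:
  P1: PriceTier <- AdSpend -> EmailOpen
  P2: PriceTier <- AdSpend -> PriorPurchase <- WebVisits -> EmailOpen
That exhausts the simple backdoor paths. Count: 2.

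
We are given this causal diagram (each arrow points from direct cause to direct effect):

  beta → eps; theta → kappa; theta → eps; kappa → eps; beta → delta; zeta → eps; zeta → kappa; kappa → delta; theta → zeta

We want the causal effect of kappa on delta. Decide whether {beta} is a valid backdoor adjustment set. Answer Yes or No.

Yes

Backdoor paths from kappa to delta (paths whose first edge points into kappa):
  P1: kappa <- theta -> zeta -> eps <- beta -> delta
  P2: kappa <- theta -> eps <- beta -> delta
  P3: kappa <- zeta <- theta -> eps <- beta -> delta
  P4: kappa <- zeta -> eps <- beta -> delta
Condition 1 (no descendant of kappa in the set): holds — descendants of kappa are {delta, eps}; none are in {beta}.
Condition 2 (every backdoor path blocked by {beta}):
  P1: blocked at collider eps (neither it nor any descendant is in the conditioning set).
  P2: blocked at collider eps (neither it nor any descendant is in the conditioning set).
  P3: blocked at collider eps (neither it nor any descendant is in the conditioning set).
  P4: blocked at collider eps (neither it nor any descendant is in the conditioning set).
{beta} satisfies the backdoor criterion.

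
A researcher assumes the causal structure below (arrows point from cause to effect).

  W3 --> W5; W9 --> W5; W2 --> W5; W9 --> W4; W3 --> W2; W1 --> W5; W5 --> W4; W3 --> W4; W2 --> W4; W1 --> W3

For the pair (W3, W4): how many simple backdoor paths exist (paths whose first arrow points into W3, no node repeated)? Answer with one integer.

3

A backdoor path from W3 to W4 is any simple undirected path whose first edge points into W3 (i.e. leaves W3 via a parent).
Parents of W3: {W1}.
Enumerating:
  P1: W3 <- W1 -> W5 <- W9 -> W4
  P2: W3 <- W1 -> W5 <- W2 -> W4
  P3: W3 <- W1 -> W5 -> W4
That exhausts the simple backdoor paths. Count: 3.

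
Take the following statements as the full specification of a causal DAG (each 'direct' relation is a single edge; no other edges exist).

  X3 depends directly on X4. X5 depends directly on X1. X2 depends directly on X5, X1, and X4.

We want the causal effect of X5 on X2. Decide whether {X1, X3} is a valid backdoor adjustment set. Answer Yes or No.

Yes

Backdoor paths from X5 to X2 (paths whose first edge points into X5):
  P1: X5 <- X1 -> X2
Condition 1 (no descendant of X5 in the set): holds — descendants of X5 are {X2}; none are in {X1, X3}.
Condition 2 (every backdoor path blocked by {X1, X3}):
  P1: blocked at fork node X1 ∈ conditioning set.
{X1, X3} satisfies the backdoor criterion.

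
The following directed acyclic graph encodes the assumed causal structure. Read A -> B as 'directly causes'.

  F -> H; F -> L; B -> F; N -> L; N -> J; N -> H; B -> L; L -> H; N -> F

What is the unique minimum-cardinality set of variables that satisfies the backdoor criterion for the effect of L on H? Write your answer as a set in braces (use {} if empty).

Variables eligible for adjustment (non-descendants of L, excluding L and H): {B, F, J, N}.
Backdoor paths from L to H:
  P1: L <- N -> F -> H
  P2: L <- N -> H
  P3: L <- B -> F <- N -> H
  P4: L <- B -> F -> H
  P5: L <- F <- N -> H
  P6: L <- F -> H
The empty set is not sufficient: P1 (L <- N -> F -> H) has no collider blocking it and no conditioned non-collider, so it is open.
Try {F, N}:
  P1: blocked at fork node N ∈ conditioning set.
  P2: blocked at fork node N ∈ conditioning set.
  P3: blocked at fork node N ∈ conditioning set.
  P4: blocked at chain node F ∈ conditioning set.
  P5: blocked at chain node F ∈ conditioning set.
  P6: blocked at fork node F ∈ conditioning set.
{F, N} contains no descendant of L and blocks every backdoor path.
Every element of {F, N} is needed (dropping F leaves P4 open; dropping N leaves P2 open), so no proper subset is valid.
Among all size-2 subsets of the eligible variables, only {F, N} blocks every backdoor path, so it is the unique smallest valid adjustment set.

{F, N}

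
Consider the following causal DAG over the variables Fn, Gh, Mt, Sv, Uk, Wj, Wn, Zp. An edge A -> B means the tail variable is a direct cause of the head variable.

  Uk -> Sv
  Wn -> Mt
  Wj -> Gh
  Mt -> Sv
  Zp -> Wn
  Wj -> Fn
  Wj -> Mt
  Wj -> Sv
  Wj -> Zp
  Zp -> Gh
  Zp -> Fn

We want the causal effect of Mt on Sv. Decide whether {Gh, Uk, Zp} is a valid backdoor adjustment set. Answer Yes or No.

Backdoor paths from Mt to Sv (paths whose first edge points into Mt):
  P1: Mt <- Wj -> Sv
  P2: Mt <- Wn <- Zp <- Wj -> Sv
  P3: Mt <- Wn <- Zp -> Gh <- Wj -> Sv
  P4: Mt <- Wn <- Zp -> Fn <- Wj -> Sv
Condition 1 (no descendant of Mt in the set): holds — descendants of Mt are {Sv}; none are in {Gh, Uk, Zp}.
Condition 2 (every backdoor path blocked by {Gh, Uk, Zp}):
  P1: open — no interior node is in the conditioning set.
  P2: blocked at chain node Zp ∈ conditioning set.
  P3: blocked at fork node Zp ∈ conditioning set.
  P4: blocked at fork node Zp ∈ conditioning set.
{Gh, Uk, Zp} does not satisfy the backdoor criterion.

No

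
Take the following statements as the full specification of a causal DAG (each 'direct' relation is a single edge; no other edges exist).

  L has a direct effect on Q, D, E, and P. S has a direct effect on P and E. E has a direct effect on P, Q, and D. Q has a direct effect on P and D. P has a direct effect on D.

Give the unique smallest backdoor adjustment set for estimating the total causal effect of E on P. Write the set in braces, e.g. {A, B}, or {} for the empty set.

{L, S}

Variables eligible for adjustment (non-descendants of E, excluding E and P): {L, S}.
Backdoor paths from E to P:
  P1: E <- L -> Q -> P
  P2: E <- L -> Q -> D <- P
  P3: E <- L -> P
  P4: E <- L -> D <- Q -> P
  P5: E <- L -> D <- P
  P6: E <- S -> P
The empty set is not sufficient: P1 (E <- L -> Q -> P) has no collider blocking it and no conditioned non-collider, so it is open.
Try {L, S}:
  P1: blocked at fork node L ∈ conditioning set.
  P2: blocked at fork node L ∈ conditioning set.
  P3: blocked at fork node L ∈ conditioning set.
  P4: blocked at fork node L ∈ conditioning set.
  P5: blocked at fork node L ∈ conditioning set.
  P6: blocked at fork node S ∈ conditioning set.
{L, S} contains no descendant of E and blocks every backdoor path.
Every element of {L, S} is needed (dropping L leaves P1 open; dropping S leaves P6 open), so no proper subset is valid.
Among all size-2 subsets of the eligible variables, only {L, S} blocks every backdoor path, so it is the unique smallest valid adjustment set.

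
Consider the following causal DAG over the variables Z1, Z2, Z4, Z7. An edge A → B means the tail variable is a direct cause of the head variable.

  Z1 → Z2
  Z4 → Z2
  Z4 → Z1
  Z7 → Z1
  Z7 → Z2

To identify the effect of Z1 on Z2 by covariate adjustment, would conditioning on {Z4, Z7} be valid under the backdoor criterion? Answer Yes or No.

Yes

Backdoor paths from Z1 to Z2 (paths whose first edge points into Z1):
  P1: Z1 <- Z4 -> Z2
  P2: Z1 <- Z7 -> Z2
Condition 1 (no descendant of Z1 in the set): holds — descendants of Z1 are {Z2}; none are in {Z4, Z7}.
Condition 2 (every backdoor path blocked by {Z4, Z7}):
  P1: blocked at fork node Z4 ∈ conditioning set.
  P2: blocked at fork node Z7 ∈ conditioning set.
{Z4, Z7} satisfies the backdoor criterion.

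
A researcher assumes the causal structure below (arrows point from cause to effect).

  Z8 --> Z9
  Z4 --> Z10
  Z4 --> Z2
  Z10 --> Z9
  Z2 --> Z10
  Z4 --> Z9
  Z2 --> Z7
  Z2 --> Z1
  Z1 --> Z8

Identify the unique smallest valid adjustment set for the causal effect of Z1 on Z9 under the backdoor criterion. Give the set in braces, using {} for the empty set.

Variables eligible for adjustment (non-descendants of Z1, excluding Z1 and Z9): {Z10, Z2, Z4, Z7}.
Backdoor paths from Z1 to Z9:
  P1: Z1 <- Z2 <- Z4 -> Z10 -> Z9
  P2: Z1 <- Z2 <- Z4 -> Z9
  P3: Z1 <- Z2 -> Z10 <- Z4 -> Z9
  P4: Z1 <- Z2 -> Z10 -> Z9
The empty set is not sufficient: P1 (Z1 <- Z2 <- Z4 -> Z10 -> Z9) has no collider blocking it and no conditioned non-collider, so it is open.
Try {Z2}:
  P1: blocked at chain node Z2 ∈ conditioning set.
  P2: blocked at chain node Z2 ∈ conditioning set.
  P3: blocked at fork node Z2 ∈ conditioning set.
  P4: blocked at fork node Z2 ∈ conditioning set.
{Z2} contains no descendant of Z1 and blocks every backdoor path.
No other singleton works — e.g. {Z4} leaves P4 open — so {Z2} is the unique smallest valid adjustment set.

{Z2}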